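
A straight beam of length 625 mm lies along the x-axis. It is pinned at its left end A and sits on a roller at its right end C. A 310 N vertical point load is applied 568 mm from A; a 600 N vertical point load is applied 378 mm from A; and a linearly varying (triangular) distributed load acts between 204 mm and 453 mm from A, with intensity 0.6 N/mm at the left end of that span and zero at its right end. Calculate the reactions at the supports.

A_x = 0, A_y = 305.8 N, C_y = 678.9 N

Resultant of the triangular load: ½ × 0.6 × 249 = 74.7 N, acting at 287 mm from A (one-third of the span from the peak).
ΣM about A: C_y·625 − 310·568 − 600·378 − (½·0.6·249)·287 = 0 → C_y = 424318.9/625 = 678.91 ≈ 678.9 N.
ΣF_y = 0: A_y + 678.91 − 310 − 600 − ½·0.6·249 = 0 → A_y = 305.8 N.
ΣF_x = 0: no horizontal applied forces, so A_x = 0.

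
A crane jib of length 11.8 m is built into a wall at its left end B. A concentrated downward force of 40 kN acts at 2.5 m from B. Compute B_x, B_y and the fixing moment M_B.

B_x = 0, B_y = 40.00 kN, M_B = 100.0 kN·m

ΣF_x = 0: B_x = 0.
ΣF_y = 0: B_y − 40 = 0 → B_y = 40.00 kN.
ΣM about B: M_B − 40·2.5 = 0 → M_B = 100.0 kN·m.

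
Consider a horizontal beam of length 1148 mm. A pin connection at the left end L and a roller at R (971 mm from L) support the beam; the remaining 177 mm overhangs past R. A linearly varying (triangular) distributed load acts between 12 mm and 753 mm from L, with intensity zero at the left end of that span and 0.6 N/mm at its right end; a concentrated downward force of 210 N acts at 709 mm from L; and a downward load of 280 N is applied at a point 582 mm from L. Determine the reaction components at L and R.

L_x = 0, L_y = 275.3 N, R_y = 437.0 N

Resultant of the triangular load: ½ × 0.6 × 741 = 222.3 N, acting at 506 mm from L (one-third of the span from the peak).
Taking moments about L: R_y·971 − (½·0.6·741)·506 − 210·709 − 280·582 = 0 → R_y = 424333.8/971 = 437.007 ≈ 437.0 N.
ΣF_y = 0: L_y + 437.007 − ½·0.6·741 − 210 − 280 = 0 → L_y = 275.3 N.
ΣF_x = 0: no horizontal applied forces, so L_x = 0.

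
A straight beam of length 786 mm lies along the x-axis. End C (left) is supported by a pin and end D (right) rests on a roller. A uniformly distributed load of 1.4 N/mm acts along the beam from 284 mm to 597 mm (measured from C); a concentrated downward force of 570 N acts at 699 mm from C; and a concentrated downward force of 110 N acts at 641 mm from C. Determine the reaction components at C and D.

Resultant of the distributed load: 1.4 × 313 = 438.2 N at 440.5 mm from C.
ΣM about C: D_y·786 − (1.4·313)·440.5 − 570·699 − 110·641 = 0 → D_y = 661967.1/786 = 842.197 ≈ 842.2 N.
ΣF_y = 0: C_y + 842.197 − 1.4·313 − 570 − 110 = 0 → C_y = 276.0 N.
ΣF_x = 0: no horizontal applied forces, so C_x = 0.

C_x = 0, C_y = 276.0 N, D_y = 842.2 N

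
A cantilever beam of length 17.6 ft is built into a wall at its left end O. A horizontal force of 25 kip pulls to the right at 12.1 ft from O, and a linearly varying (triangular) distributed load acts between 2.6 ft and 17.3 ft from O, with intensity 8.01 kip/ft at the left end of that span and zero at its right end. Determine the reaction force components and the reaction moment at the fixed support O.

Resultant of the triangular load: ½ × 8.01 × 14.7 = 58.8735 kip, acting at 7.5 ft from O (one-third of the span from the peak).
ΣF_x = 0: O_x + 25 = 0 → O_x = -25.00 kip.
ΣF_y = 0: O_y − ½·8.01·14.7 = 0 → O_y = 58.87 kip.
ΣM about O: M_O − (½·8.01·14.7)·7.5 = 0 → M_O = 441.6 kip·ft.

O_x = -25.00 kip, O_y = 58.87 kip, M_O = 441.6 kip·ft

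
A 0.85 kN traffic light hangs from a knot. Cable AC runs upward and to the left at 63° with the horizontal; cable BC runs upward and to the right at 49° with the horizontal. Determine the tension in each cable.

T_AC = 0.6014 kN, T_BC = 0.4162 kN

ΣF_x = 0: −T_AC·cos63° + T_BC·cos49° = 0 → T_BC = 0.691996·T_AC.
ΣF_y = 0: T_AC·sin63° + T_BC·sin49° = 0.85.
Substitute: T_AC·(0.891007 + 0.691996·0.75471) = 0.85 → T_AC = 0.601445 ≈ 0.6014 kN.
Then T_BC = 0.691996 × 0.601445 = 0.4162 kN.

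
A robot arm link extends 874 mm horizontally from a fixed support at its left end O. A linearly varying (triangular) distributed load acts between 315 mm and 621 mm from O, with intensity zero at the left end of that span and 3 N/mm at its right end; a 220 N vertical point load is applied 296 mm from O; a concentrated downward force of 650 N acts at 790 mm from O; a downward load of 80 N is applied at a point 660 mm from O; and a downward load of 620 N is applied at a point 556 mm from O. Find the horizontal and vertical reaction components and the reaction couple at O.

Resultant of the triangular load: ½ × 3 × 306 = 459 N, acting at 519 mm from O (one-third of the span from the peak).
ΣF_x = 0: O_x = 0.
ΣF_y = 0: O_y − ½·3·306 − 220 − 650 − 80 − 620 = 0 → O_y = 2029 N.
ΣM about O: M_O − (½·3·306)·519 − 220·296 − 650·790 − 80·660 − 620·556 = 0 → M_O = 1214000 N·mm.

O_x = 0, O_y = 2029 N, M_O = 1214000 N·mm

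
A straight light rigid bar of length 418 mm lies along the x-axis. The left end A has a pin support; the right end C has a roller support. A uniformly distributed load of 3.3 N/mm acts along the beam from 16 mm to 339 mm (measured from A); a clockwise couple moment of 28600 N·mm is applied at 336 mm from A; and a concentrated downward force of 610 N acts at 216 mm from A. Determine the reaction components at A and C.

A_x = 0, A_y = 839.6 N, C_y = 836.3 N

Resultant of the distributed load: 3.3 × 323 = 1065.9 N at 177.5 mm from A.
Taking moments about A: C_y·418 − (3.3·323)·177.5 − 28600 − 610·216 = 0 → C_y = 349557.25/418 = 836.261 ≈ 836.3 N.
ΣF_y = 0: A_y + 836.261 − 3.3·323 − 610 = 0 → A_y = 839.6 N.
ΣF_x = 0: no horizontal applied forces, so A_x = 0.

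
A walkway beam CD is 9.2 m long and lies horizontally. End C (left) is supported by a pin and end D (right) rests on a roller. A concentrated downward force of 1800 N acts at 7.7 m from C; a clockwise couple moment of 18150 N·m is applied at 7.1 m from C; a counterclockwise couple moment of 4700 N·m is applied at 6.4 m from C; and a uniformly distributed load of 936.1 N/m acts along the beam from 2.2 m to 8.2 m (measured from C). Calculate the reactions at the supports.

Resultant of the distributed load: 936.1 × 6 = 5616.6 N at 5.2 m from C.
Moments about C: D_y·9.2 − 1800·7.7 − 18150 + 4700 − (936.1·6)·5.2 = 0 → D_y = 56516.32/9.2 = 6143.08 ≈ 6143 N.
ΣF_y = 0: C_y + 6143.08 − 1800 − 936.1·6 = 0 → C_y = 1274 N.
ΣF_x = 0: no horizontal applied forces, so C_x = 0.

C_x = 0, C_y = 1274 N, D_y = 6143 N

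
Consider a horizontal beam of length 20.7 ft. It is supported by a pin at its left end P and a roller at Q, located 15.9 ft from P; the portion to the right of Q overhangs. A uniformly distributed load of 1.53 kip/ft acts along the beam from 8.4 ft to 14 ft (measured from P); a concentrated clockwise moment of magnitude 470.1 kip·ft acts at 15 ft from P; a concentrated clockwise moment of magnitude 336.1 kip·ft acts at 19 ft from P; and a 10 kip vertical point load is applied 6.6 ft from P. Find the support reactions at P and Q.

P_x = 0, P_y = -42.32 kip, Q_y = 60.89 kip

Resultant of the distributed load: 1.53 × 5.6 = 8.568 kip at 11.2 ft from P.
ΣM about P: Q_y·15.9 − (1.53·5.6)·11.2 − 470.1 − 336.1 − 10·6.6 = 0 → Q_y = 968.1616/15.9 = 60.8907 ≈ 60.89 kip.
ΣF_y = 0: P_y + 60.8907 − 1.53·5.6 − 10 = 0 → P_y = -42.32 kip.
ΣF_x = 0: no horizontal applied forces, so P_x = 0.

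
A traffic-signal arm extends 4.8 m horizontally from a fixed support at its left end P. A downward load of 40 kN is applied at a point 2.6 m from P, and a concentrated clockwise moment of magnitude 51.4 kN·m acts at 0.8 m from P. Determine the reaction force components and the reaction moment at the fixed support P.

ΣF_x = 0: P_x = 0.
ΣF_y = 0: P_y − 40 = 0 → P_y = 40.00 kN.
ΣM about P: M_P − 40·2.6 − 51.4 = 0 → M_P = 155.4 kN·m.

P_x = 0, P_y = 40.00 kN, M_P = 155.4 kN·m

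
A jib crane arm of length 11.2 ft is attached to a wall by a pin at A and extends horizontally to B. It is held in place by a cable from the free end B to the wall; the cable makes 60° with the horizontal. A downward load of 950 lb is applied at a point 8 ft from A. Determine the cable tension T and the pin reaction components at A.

T = 783.5 lb, A_x = 391.8 lb, A_y = 271.4 lb

ΣM about A: T·sin60°·11.2 − 950·8 = 0 → T = 7600/(11.2·0.866025) = 783.547 ≈ 783.5 lb.
ΣF_x = 0: A_x − T·cos60° = 0 → A_x = 783.547 × 0.5 = 391.8 lb.
ΣF_y = 0: A_y + T·sin60° − 950 = 0 → A_y = 950 − 783.547 × 0.866025 = 271.4 lb.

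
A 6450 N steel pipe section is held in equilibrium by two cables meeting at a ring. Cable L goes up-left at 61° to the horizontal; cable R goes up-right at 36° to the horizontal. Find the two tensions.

ΣF_x = 0: −T_L·cos61° + T_R·cos36° = 0 → T_R = 0.599258·T_L.
ΣF_y = 0: T_L·sin61° + T_R·sin36° = 6450.
Substitute: T_L·(0.87462 + 0.599258·0.587785) = 6450 → T_L = 5257.35 ≈ 5257 N.
Then T_R = 0.599258 × 5257.35 = 3151 N.

T_L = 5257 N, T_R = 3151 N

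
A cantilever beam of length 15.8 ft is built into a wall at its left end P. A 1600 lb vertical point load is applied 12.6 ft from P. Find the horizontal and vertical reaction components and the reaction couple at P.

ΣF_x = 0: P_x = 0.
ΣF_y = 0: P_y − 1600 = 0 → P_y = 1600 lb.
ΣM about P: M_P − 1600·12.6 = 0 → M_P = 20160 lb·ft.

P_x = 0, P_y = 1600 lb, M_P = 20160 lb·ft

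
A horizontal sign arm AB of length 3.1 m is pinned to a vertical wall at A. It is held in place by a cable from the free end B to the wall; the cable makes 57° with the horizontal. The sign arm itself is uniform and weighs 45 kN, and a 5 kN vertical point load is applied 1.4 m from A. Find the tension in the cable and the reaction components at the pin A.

ΣM about A: T·sin57°·3.1 − 45·1.55 − 5·1.4 = 0 → T = 76.75/(3.1·0.838671) = 29.5206 ≈ 29.52 kN.
ΣF_x = 0: A_x − T·cos57° = 0 → A_x = 29.5206 × 0.544639 = 16.08 kN.
ΣF_y = 0: A_y + T·sin57° − 45 − 5 = 0 → A_y = 50 − 29.5206 × 0.838671 = 25.24 kN.

T = 29.52 kN, A_x = 16.08 kN, A_y = 25.24 kN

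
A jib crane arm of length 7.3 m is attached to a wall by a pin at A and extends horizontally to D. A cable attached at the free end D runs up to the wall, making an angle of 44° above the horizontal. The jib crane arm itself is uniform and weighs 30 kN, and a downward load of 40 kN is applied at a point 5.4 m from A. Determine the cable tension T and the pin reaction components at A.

ΣM about A: T·sin44°·7.3 − 30·3.65 − 40·5.4 = 0 → T = 325.5/(7.3·0.694658) = 64.1885 ≈ 64.19 kN.
ΣF_x = 0: A_x − T·cos44° = 0 → A_x = 64.1885 × 0.71934 = 46.17 kN.
ΣF_y = 0: A_y + T·sin44° − 30 − 40 = 0 → A_y = 70 − 64.1885 × 0.694658 = 25.41 kN.

T = 64.19 kN, A_x = 46.17 kN, A_y = 25.41 kN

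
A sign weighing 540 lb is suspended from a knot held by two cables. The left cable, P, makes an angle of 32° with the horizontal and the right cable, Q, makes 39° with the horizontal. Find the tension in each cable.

ΣF_x = 0: −T_P·cos32° + T_Q·cos39° = 0 → T_Q = 1.09123·T_P.
ΣF_y = 0: T_P·sin32° + T_Q·sin39° = 540.
Substitute: T_P·(0.529919 + 1.09123·0.62932) = 540 → T_P = 443.841 ≈ 443.8 lb.
Then T_Q = 1.09123 × 443.841 = 484.3 lb.

T_P = 443.8 lb, T_Q = 484.3 lb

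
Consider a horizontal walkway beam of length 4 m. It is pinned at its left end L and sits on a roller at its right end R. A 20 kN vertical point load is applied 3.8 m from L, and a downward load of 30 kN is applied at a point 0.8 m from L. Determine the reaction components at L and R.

ΣM about L: R_y·4 − 20·3.8 − 30·0.8 = 0 → R_y = 100/4 = 25.00 kN.
ΣF_y = 0: L_y + 25 − 20 − 30 = 0 → L_y = 25.00 kN.
ΣF_x = 0: no horizontal applied forces, so L_x = 0.

L_x = 0, L_y = 25.00 kN, R_y = 25.00 kN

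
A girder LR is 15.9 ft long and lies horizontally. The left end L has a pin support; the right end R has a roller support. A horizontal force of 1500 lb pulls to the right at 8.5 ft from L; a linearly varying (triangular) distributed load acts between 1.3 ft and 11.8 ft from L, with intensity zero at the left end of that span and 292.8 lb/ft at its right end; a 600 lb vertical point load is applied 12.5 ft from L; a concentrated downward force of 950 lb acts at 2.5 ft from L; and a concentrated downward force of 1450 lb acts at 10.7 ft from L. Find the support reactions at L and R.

L_x = -1500 lb, L_y = 2138 lb, R_y = 2399 lb

Resultant of the triangular load: ½ × 292.8 × 10.5 = 1537.2 lb, acting at 8.3 ft from L (one-third of the span from the peak).
Moments about L: R_y·15.9 − (½·292.8·10.5)·8.3 − 600·12.5 − 950·2.5 − 1450·10.7 = 0 → R_y = 38148.76/15.9 = 2399.29 ≈ 2399 lb.
ΣF_y = 0: L_y + 2399.29 − ½·292.8·10.5 − 600 − 950 − 1450 = 0 → L_y = 2138 lb.
ΣF_x = 0: L_x + 1500 = 0 → L_x = -1500 lb.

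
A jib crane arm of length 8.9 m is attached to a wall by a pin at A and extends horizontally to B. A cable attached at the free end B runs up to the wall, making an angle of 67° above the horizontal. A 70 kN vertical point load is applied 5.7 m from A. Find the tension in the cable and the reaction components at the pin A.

ΣM about A: T·sin67°·8.9 − 70·5.7 = 0 → T = 399/(8.9·0.920505) = 48.7031 ≈ 48.70 kN.
ΣF_x = 0: A_x − T·cos67° = 0 → A_x = 48.7031 × 0.390731 = 19.03 kN.
ΣF_y = 0: A_y + T·sin67° − 70 = 0 → A_y = 70 − 48.7031 × 0.920505 = 25.17 kN.

T = 48.70 kN, A_x = 19.03 kN, A_y = 25.17 kN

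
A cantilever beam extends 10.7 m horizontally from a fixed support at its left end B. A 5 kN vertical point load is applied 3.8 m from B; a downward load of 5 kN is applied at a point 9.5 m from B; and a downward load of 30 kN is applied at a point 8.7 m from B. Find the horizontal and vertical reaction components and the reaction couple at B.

B_x = 0, B_y = 40.00 kN, M_B = 327.5 kN·m

ΣF_x = 0: B_x = 0.
ΣF_y = 0: B_y − 5 − 5 − 30 = 0 → B_y = 40.00 kN.
ΣM about B: M_B − 5·3.8 − 5·9.5 − 30·8.7 = 0 → M_B = 327.5 kN·m.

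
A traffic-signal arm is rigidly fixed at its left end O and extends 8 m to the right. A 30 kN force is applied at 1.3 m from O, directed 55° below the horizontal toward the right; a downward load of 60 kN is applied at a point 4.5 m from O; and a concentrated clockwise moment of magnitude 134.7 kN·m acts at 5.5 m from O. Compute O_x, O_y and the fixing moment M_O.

ΣF_x = 0: O_x + 30·cos55° = 0 → O_x = -17.21 kN.
ΣF_y = 0: O_y − 30·sin55° − 60 = 0 → O_y = 84.57 kN.
ΣM about O: M_O − 30·sin55°·1.3 − 60·4.5 − 134.7 = 0 → M_O = 436.6 kN·m.

O_x = -17.21 kN, O_y = 84.57 kN, M_O = 436.6 kN·m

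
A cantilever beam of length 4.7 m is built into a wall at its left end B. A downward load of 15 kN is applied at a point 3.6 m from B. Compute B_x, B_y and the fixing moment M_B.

ΣF_x = 0: B_x = 0.
ΣF_y = 0: B_y − 15 = 0 → B_y = 15.00 kN.
ΣM about B: M_B − 15·3.6 = 0 → M_B = 54.00 kN·m.

B_x = 0, B_y = 15.00 kN, M_B = 54.00 kN·m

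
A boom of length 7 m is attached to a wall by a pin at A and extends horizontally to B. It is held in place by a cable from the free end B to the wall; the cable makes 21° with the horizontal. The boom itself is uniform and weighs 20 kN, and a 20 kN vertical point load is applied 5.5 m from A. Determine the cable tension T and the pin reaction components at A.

T = 71.75 kN, A_x = 66.99 kN, A_y = 14.29 kN

ΣM about A: T·sin21°·7 − 20·3.5 − 20·5.5 = 0 → T = 180/(7·0.358368) = 71.7539 ≈ 71.75 kN.
ΣF_x = 0: A_x − T·cos21° = 0 → A_x = 71.7539 × 0.93358 = 66.99 kN.
ΣF_y = 0: A_y + T·sin21° − 20 − 20 = 0 → A_y = 40 − 71.7539 × 0.358368 = 14.29 kN.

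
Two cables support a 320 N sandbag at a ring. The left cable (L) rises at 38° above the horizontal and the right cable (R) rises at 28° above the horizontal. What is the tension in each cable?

T_L = 309.3 N, T_R = 276.0 N

ΣF_x = 0: −T_L·cos38° + T_R·cos28° = 0 → T_R = 0.892477·T_L.
ΣF_y = 0: T_L·sin38° + T_R·sin28° = 320.
Substitute: T_L·(0.615661 + 0.892477·0.469472) = 320 → T_L = 309.282 ≈ 309.3 N.
Then T_R = 0.892477 × 309.282 = 276.0 N.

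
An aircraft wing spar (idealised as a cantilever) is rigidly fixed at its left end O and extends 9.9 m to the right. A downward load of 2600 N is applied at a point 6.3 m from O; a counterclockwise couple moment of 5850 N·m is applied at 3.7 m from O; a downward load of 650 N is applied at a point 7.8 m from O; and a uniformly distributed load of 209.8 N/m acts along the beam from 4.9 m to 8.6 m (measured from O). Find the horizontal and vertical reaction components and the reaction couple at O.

Resultant of the distributed load: 209.8 × 3.7 = 776.26 N at 6.75 m from O.
ΣF_x = 0: O_x = 0.
ΣF_y = 0: O_y − 2600 − 650 − 209.8·3.7 = 0 → O_y = 4026 N.
ΣM about O: M_O − 2600·6.3 + 5850 − 650·7.8 − (209.8·3.7)·6.75 = 0 → M_O = 20840 N·m.

O_x = 0, O_y = 4026 N, M_O = 20840 N·m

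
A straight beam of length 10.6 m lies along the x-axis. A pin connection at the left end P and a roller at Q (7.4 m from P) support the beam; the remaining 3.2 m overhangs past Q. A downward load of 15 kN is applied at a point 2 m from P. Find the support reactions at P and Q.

P_x = 0, P_y = 10.95 kN, Q_y = 4.054 kN

ΣM about P: Q_y·7.4 − 15·2 = 0 → Q_y = 30/7.4 = 4.05405 ≈ 4.054 kN.
ΣF_y = 0: P_y + 4.05405 − 15 = 0 → P_y = 10.95 kN.
ΣF_x = 0: no horizontal applied forces, so P_x = 0.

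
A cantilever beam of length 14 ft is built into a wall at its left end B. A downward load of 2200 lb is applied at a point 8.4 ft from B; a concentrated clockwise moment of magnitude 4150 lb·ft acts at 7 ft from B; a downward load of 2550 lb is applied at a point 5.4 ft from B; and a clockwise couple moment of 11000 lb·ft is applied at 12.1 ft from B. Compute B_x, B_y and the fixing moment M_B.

ΣF_x = 0: B_x = 0.
ΣF_y = 0: B_y − 2200 − 2550 = 0 → B_y = 4750 lb.
ΣM about B: M_B − 2200·8.4 − 4150 − 2550·5.4 − 11000 = 0 → M_B = 47400 lb·ft.

B_x = 0, B_y = 4750 lb, M_B = 47400 lb·ft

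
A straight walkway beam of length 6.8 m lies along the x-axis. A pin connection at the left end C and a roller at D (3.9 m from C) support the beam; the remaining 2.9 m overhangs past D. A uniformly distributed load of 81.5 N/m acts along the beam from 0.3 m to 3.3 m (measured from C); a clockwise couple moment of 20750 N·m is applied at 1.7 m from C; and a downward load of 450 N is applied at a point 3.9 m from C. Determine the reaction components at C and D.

Resultant of the distributed load: 81.5 × 3 = 244.5 N at 1.8 m from C.
ΣM about C: D_y·3.9 − (81.5·3)·1.8 − 20750 − 450·3.9 = 0 → D_y = 22945.1/3.9 = 5883.36 ≈ 5883 N.
ΣF_y = 0: C_y + 5883.36 − 81.5·3 − 450 = 0 → C_y = -5189 N.
ΣF_x = 0: no horizontal applied forces, so C_x = 0.

C_x = 0, C_y = -5189 N, D_y = 5883 N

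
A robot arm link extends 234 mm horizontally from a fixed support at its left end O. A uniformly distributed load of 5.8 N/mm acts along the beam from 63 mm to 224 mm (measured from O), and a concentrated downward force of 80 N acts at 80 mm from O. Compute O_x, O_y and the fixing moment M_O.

Resultant of the distributed load: 5.8 × 161 = 933.8 N at 143.5 mm from O.
ΣF_x = 0: O_x = 0.
ΣF_y = 0: O_y − 5.8·161 − 80 = 0 → O_y = 1014 N.
ΣM about O: M_O − (5.8·161)·143.5 − 80·80 = 0 → M_O = 140400 N·mm.

O_x = 0, O_y = 1014 N, M_O = 140400 N·mm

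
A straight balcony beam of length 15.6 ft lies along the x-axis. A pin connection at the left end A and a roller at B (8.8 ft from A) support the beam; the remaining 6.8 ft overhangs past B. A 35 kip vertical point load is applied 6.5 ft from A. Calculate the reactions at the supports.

A_x = 0, A_y = 9.148 kip, B_y = 25.85 kip

ΣM about A: B_y·8.8 − 35·6.5 = 0 → B_y = 227.5/8.8 = 25.8523 ≈ 25.85 kip.
ΣF_y = 0: A_y + 25.8523 − 35 = 0 → A_y = 9.148 kip.
ΣF_x = 0: no horizontal applied forces, so A_x = 0.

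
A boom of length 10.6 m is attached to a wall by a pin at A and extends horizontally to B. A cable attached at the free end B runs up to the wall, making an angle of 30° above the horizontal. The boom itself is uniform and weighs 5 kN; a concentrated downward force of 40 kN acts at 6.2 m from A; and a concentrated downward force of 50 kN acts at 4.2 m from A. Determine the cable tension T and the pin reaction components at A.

ΣM about A: T·sin30°·10.6 − 5·5.3 − 40·6.2 − 50·4.2 = 0 → T = 484.5/(10.6·0.5) = 91.4151 ≈ 91.42 kN.
ΣF_x = 0: A_x − T·cos30° = 0 → A_x = 91.4151 × 0.866025 = 79.17 kN.
ΣF_y = 0: A_y + T·sin30° − 5 − 40 − 50 = 0 → A_y = 95 − 91.4151 × 0.5 = 49.29 kN.

T = 91.42 kN, A_x = 79.17 kN, A_y = 49.29 kN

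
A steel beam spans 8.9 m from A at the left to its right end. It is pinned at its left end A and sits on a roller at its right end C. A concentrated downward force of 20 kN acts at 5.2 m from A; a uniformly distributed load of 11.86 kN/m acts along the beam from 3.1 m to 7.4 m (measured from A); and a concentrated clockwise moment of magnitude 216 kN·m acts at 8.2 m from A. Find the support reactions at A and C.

Resultant of the distributed load: 11.86 × 4.3 = 50.998 kN at 5.25 m from A.
ΣM about A: C_y·8.9 − 20·5.2 − (11.86·4.3)·5.25 − 216 = 0 → C_y = 587.7395/8.9 = 66.0381 ≈ 66.04 kN.
ΣF_y = 0: A_y + 66.0381 − 20 − 11.86·4.3 = 0 → A_y = 4.960 kN.
ΣF_x = 0: no horizontal applied forces, so A_x = 0.

A_x = 0, A_y = 4.960 kN, C_y = 66.04 kN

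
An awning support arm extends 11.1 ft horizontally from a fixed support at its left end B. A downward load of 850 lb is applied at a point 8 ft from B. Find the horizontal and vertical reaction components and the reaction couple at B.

B_x = 0, B_y = 850.0 lb, M_B = 6800 lb·ft

ΣF_x = 0: B_x = 0.
ΣF_y = 0: B_y − 850 = 0 → B_y = 850.0 lb.
ΣM about B: M_B − 850·8 = 0 → M_B = 6800 lb·ft.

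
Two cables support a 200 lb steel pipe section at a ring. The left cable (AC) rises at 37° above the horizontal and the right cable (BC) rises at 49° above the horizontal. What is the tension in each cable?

ΣF_x = 0: −T_AC·cos37° + T_BC·cos49° = 0 → T_BC = 1.21732·T_AC.
ΣF_y = 0: T_AC·sin37° + T_BC·sin49° = 200.
Substitute: T_AC·(0.601815 + 1.21732·0.75471) = 200 → T_AC = 131.532 ≈ 131.5 lb.
Then T_BC = 1.21732 × 131.532 = 160.1 lb.

T_AC = 131.5 lb, T_BC = 160.1 lb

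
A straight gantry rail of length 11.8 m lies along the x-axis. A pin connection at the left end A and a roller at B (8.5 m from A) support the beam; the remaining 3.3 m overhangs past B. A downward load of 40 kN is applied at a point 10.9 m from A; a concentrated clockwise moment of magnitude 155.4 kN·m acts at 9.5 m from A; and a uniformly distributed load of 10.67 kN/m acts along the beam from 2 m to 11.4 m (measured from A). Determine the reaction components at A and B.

Resultant of the distributed load: 10.67 × 9.4 = 100.298 kN at 6.7 m from A.
Taking moments about A: B_y·8.5 − 40·10.9 − 155.4 − (10.67·9.4)·6.7 = 0 → B_y = 1263.3966/8.5 = 148.635 ≈ 148.6 kN.
ΣF_y = 0: A_y + 148.635 − 40 − 10.67·9.4 = 0 → A_y = -8.337 kN.
ΣF_x = 0: no horizontal applied forces, so A_x = 0.

A_x = 0, A_y = -8.337 kN, B_y = 148.6 kN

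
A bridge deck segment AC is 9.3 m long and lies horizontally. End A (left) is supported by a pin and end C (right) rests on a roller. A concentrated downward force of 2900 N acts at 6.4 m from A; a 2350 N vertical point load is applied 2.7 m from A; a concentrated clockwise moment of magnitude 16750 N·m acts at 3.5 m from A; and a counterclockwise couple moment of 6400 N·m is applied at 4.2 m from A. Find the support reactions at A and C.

Taking moments about A: C_y·9.3 − 2900·6.4 − 2350·2.7 − 16750 + 6400 = 0 → C_y = 35255/9.3 = 3790.86 ≈ 3791 N.
ΣF_y = 0: A_y + 3790.86 − 2900 − 2350 = 0 → A_y = 1459 N.
ΣF_x = 0: no horizontal applied forces, so A_x = 0.

A_x = 0, A_y = 1459 N, C_y = 3791 N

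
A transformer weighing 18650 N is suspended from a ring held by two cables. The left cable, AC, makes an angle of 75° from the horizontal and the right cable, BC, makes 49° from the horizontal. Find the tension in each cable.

T_AC = 14760 N, T_BC = 5822 N

ΣF_x = 0: −T_AC·cos75° + T_BC·cos49° = 0 → T_BC = 0.394506·T_AC.
ΣF_y = 0: T_AC·sin75° + T_BC·sin49° = 18650.
Substitute: T_AC·(0.965926 + 0.394506·0.75471) = 18650 → T_AC = 14758.7 ≈ 14760 N.
Then T_BC = 0.394506 × 14758.7 = 5822 N.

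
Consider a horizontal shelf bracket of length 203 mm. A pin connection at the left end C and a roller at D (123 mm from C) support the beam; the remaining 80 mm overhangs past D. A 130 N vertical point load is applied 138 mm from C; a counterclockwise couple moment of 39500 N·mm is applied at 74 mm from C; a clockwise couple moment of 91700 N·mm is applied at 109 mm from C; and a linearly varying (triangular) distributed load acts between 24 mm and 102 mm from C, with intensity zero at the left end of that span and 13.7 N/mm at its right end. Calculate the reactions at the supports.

C_x = 0, C_y = -236.1 N, D_y = 900.4 N

Resultant of the triangular load: ½ × 13.7 × 78 = 534.3 N, acting at 76 mm from C (one-third of the span from the peak).
Moments about C: D_y·123 − 130·138 + 39500 − 91700 − (½·13.7·78)·76 = 0 → D_y = 110746.8/123 = 900.38 ≈ 900.4 N.
ΣF_y = 0: C_y + 900.38 − 130 − ½·13.7·78 = 0 → C_y = -236.1 N.
ΣF_x = 0: no horizontal applied forces, so C_x = 0.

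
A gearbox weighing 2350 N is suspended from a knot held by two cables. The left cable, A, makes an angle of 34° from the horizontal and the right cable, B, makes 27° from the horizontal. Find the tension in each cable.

T_A = 2394 N, T_B = 2228 N

ΣF_x = 0: −T_A·cos34° + T_B·cos27° = 0 → T_B = 0.930451·T_A.
ΣF_y = 0: T_A·sin34° + T_B·sin27° = 2350.
Substitute: T_A·(0.559193 + 0.930451·0.45399) = 2350 → T_A = 2394.03 ≈ 2394 N.
Then T_B = 0.930451 × 2394.03 = 2228 N.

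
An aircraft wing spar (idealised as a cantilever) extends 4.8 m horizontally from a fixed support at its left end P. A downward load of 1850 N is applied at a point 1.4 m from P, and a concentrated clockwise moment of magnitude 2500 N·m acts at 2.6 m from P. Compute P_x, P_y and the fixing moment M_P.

P_x = 0, P_y = 1850 N, M_P = 5090 N·m

ΣF_x = 0: P_x = 0.
ΣF_y = 0: P_y − 1850 = 0 → P_y = 1850 N.
ΣM about P: M_P − 1850·1.4 − 2500 = 0 → M_P = 5090 N·m.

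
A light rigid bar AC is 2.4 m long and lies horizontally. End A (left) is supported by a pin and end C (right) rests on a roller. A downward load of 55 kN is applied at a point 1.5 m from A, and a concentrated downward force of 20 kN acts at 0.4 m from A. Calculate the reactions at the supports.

A_x = 0, A_y = 37.29 kN, C_y = 37.71 kN

Moments about A: C_y·2.4 − 55·1.5 − 20·0.4 = 0 → C_y = 90.5/2.4 = 37.7083 ≈ 37.71 kN.
ΣF_y = 0: A_y + 37.7083 − 55 − 20 = 0 → A_y = 37.29 kN.
ΣF_x = 0: no horizontal applied forces, so A_x = 0.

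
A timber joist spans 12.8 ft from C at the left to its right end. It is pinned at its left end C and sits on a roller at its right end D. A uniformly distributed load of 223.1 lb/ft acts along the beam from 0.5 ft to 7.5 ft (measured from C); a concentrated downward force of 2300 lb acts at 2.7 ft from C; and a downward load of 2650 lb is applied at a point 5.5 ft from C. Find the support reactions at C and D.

C_x = 0, C_y = 4400 lb, D_y = 2112 lb

Resultant of the distributed load: 223.1 × 7 = 1561.7 lb at 4 ft from C.
Moments about C: D_y·12.8 − (223.1·7)·4 − 2300·2.7 − 2650·5.5 = 0 → D_y = 27031.8/12.8 = 2111.86 ≈ 2112 lb.
ΣF_y = 0: C_y + 2111.86 − 223.1·7 − 2300 − 2650 = 0 → C_y = 4400 lb.
ΣF_x = 0: no horizontal applied forces, so C_x = 0.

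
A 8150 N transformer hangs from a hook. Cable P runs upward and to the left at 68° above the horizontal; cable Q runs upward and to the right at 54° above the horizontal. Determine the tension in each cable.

T_P = 5649 N, T_Q = 3600 N

ΣF_x = 0: −T_P·cos68° + T_Q·cos54° = 0 → T_Q = 0.637319·T_P.
ΣF_y = 0: T_P·sin68° + T_Q·sin54° = 8150.
Substitute: T_P·(0.927184 + 0.637319·0.809017) = 8150 → T_P = 5648.79 ≈ 5649 N.
Then T_Q = 0.637319 × 5648.79 = 3600 N.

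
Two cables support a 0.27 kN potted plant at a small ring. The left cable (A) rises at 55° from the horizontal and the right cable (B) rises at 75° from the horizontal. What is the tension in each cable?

ΣF_x = 0: −T_A·cos55° + T_B·cos75° = 0 → T_B = 2.21613·T_A.
ΣF_y = 0: T_A·sin55° + T_B·sin75° = 0.27.
Substitute: T_A·(0.819152 + 2.21613·0.965926) = 0.27 → T_A = 0.0912233 ≈ 0.09122 kN.
Then T_B = 2.21613 × 0.0912233 = 0.2022 kN.

T_A = 0.09122 kN, T_B = 0.2022 kN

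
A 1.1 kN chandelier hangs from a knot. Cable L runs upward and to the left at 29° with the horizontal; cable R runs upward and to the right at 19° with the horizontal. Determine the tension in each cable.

ΣF_x = 0: −T_L·cos29° + T_R·cos19° = 0 → T_R = 0.925016·T_L.
ΣF_y = 0: T_L·sin29° + T_R·sin19° = 1.1.
Substitute: T_L·(0.48481 + 0.925016·0.325568) = 1.1 → T_L = 1.39955 ≈ 1.400 kN.
Then T_R = 0.925016 × 1.39955 = 1.295 kN.

T_L = 1.400 kN, T_R = 1.295 kN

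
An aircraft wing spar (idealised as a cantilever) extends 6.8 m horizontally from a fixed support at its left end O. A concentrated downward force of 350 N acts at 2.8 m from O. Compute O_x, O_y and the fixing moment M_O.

O_x = 0, O_y = 350.0 N, M_O = 980.0 N·m

ΣF_x = 0: O_x = 0.
ΣF_y = 0: O_y − 350 = 0 → O_y = 350.0 N.
ΣM about O: M_O − 350·2.8 = 0 → M_O = 980.0 N·m.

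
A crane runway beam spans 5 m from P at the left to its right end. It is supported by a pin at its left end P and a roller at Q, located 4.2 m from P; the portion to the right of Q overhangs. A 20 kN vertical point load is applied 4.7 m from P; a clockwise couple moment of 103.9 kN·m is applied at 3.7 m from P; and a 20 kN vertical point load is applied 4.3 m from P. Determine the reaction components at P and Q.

P_x = 0, P_y = -27.60 kN, Q_y = 67.60 kN

Moments about P: Q_y·4.2 − 20·4.7 − 103.9 − 20·4.3 = 0 → Q_y = 283.9/4.2 = 67.5952 ≈ 67.60 kN.
ΣF_y = 0: P_y + 67.5952 − 20 − 20 = 0 → P_y = -27.60 kN.
ΣF_x = 0: no horizontal applied forces, so P_x = 0.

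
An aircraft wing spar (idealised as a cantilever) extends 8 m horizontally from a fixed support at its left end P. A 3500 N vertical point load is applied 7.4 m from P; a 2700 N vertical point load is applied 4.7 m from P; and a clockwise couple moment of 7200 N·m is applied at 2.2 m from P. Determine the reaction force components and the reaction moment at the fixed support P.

ΣF_x = 0: P_x = 0.
ΣF_y = 0: P_y − 3500 − 2700 = 0 → P_y = 6200 N.
ΣM about P: M_P − 3500·7.4 − 2700·4.7 − 7200 = 0 → M_P = 45790 N·m.

P_x = 0, P_y = 6200 N, M_P = 45790 N·m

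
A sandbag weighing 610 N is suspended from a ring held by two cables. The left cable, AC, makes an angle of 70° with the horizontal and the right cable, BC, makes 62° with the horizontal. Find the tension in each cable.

ΣF_x = 0: −T_AC·cos70° + T_BC·cos62° = 0 → T_BC = 0.728522·T_AC.
ΣF_y = 0: T_AC·sin70° + T_BC·sin62° = 610.
Substitute: T_AC·(0.939693 + 0.728522·0.882948) = 610 → T_AC = 385.359 ≈ 385.4 N.
Then T_BC = 0.728522 × 385.359 = 280.7 N.

T_AC = 385.4 N, T_BC = 280.7 N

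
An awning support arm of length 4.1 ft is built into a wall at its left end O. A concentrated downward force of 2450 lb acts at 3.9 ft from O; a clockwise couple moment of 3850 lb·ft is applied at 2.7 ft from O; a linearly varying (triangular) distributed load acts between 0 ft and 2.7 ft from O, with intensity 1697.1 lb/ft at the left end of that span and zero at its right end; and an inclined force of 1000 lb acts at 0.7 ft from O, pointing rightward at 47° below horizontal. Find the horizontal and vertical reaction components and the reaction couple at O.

O_x = -682.0 lb, O_y = 5472 lb, M_O = 15980 lb·ft

Resultant of the triangular load: ½ × 1697.1 × 2.7 = 2291.085 lb, acting at 0.9 ft from O (one-third of the span from the peak).
ΣF_x = 0: O_x + 1000·cos47° = 0 → O_x = -682.0 lb.
ΣF_y = 0: O_y − 2450 − ½·1697.1·2.7 − 1000·sin47° = 0 → O_y = 5472 lb.
ΣM about O: M_O − 2450·3.9 − 3850 − (½·1697.1·2.7)·0.9 − 1000·sin47°·0.7 = 0 → M_O = 15980 lb·ft.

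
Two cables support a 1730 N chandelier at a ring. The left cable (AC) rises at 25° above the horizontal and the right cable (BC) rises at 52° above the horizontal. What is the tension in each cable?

T_AC = 1093 N, T_BC = 1609 N

ΣF_x = 0: −T_AC·cos25° + T_BC·cos52° = 0 → T_BC = 1.47209·T_AC.
ΣF_y = 0: T_AC·sin25° + T_BC·sin52° = 1730.
Substitute: T_AC·(0.422618 + 1.47209·0.788011) = 1730 → T_AC = 1093.11 ≈ 1093 N.
Then T_BC = 1.47209 × 1093.11 = 1609 N.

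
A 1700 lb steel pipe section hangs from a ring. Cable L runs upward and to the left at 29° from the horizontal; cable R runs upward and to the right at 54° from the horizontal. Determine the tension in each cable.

T_L = 1007 lb, T_R = 1498 lb

ΣF_x = 0: −T_L·cos29° + T_R·cos54° = 0 → T_R = 1.48799·T_L.
ΣF_y = 0: T_L·sin29° + T_R·sin54° = 1700.
Substitute: T_L·(0.48481 + 1.48799·0.809017) = 1700 → T_L = 1006.74 ≈ 1007 lb.
Then T_R = 1.48799 × 1006.74 = 1498 lb.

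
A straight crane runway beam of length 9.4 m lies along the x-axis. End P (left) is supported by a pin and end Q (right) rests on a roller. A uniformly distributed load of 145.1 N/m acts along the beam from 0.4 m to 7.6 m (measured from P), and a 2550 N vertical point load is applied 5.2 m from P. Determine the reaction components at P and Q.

Resultant of the distributed load: 145.1 × 7.2 = 1044.72 N at 4 m from P.
ΣM about P: Q_y·9.4 − (145.1·7.2)·4 − 2550·5.2 = 0 → Q_y = 17438.88/9.4 = 1855.2 ≈ 1855 N.
ΣF_y = 0: P_y + 1855.2 − 145.1·7.2 − 2550 = 0 → P_y = 1740 N.
ΣF_x = 0: no horizontal applied forces, so P_x = 0.

P_x = 0, P_y = 1740 N, Q_y = 1855 N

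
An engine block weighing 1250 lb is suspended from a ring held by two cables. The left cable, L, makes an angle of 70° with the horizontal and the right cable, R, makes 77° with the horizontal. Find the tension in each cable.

ΣF_x = 0: −T_L·cos70° + T_R·cos77° = 0 → T_R = 1.52042·T_L.
ΣF_y = 0: T_L·sin70° + T_R·sin77° = 1250.
Substitute: T_L·(0.939693 + 1.52042·0.97437) = 1250 → T_L = 516.285 ≈ 516.3 lb.
Then T_R = 1.52042 × 516.285 = 785.0 lb.

T_L = 516.3 lb, T_R = 785.0 lb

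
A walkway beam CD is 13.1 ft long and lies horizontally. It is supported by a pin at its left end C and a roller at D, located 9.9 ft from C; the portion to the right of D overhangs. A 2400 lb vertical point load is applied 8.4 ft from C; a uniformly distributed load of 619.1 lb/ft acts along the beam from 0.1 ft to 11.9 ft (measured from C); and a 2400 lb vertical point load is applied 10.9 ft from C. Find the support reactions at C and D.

C_x = 0, C_y = 2999 lb, D_y = 9106 lb

Resultant of the distributed load: 619.1 × 11.8 = 7305.38 lb at 6 ft from C.
Moments about C: D_y·9.9 − 2400·8.4 − (619.1·11.8)·6 − 2400·10.9 = 0 → D_y = 90152.28/9.9 = 9106.29 ≈ 9106 lb.
ΣF_y = 0: C_y + 9106.29 − 2400 − 619.1·11.8 − 2400 = 0 → C_y = 2999 lb.
ΣF_x = 0: no horizontal applied forces, so C_x = 0.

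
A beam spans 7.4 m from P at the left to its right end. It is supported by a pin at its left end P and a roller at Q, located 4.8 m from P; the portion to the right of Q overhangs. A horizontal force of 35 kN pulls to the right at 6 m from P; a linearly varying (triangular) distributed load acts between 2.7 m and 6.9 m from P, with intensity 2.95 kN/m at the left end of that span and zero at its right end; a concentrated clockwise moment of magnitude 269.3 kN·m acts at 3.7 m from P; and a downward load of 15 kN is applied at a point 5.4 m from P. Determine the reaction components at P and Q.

Resultant of the triangular load: ½ × 2.95 × 4.2 = 6.195 kN, acting at 4.1 m from P (one-third of the span from the peak).
Taking moments about P: Q_y·4.8 − (½·2.95·4.2)·4.1 − 269.3 − 15·5.4 = 0 → Q_y = 375.6995/4.8 = 78.2707 ≈ 78.27 kN.
ΣF_y = 0: P_y + 78.2707 − ½·2.95·4.2 − 15 = 0 → P_y = -57.08 kN.
ΣF_x = 0: P_x + 35 = 0 → P_x = -35.00 kN.

P_x = -35.00 kN, P_y = -57.08 kN, Q_y = 78.27 kN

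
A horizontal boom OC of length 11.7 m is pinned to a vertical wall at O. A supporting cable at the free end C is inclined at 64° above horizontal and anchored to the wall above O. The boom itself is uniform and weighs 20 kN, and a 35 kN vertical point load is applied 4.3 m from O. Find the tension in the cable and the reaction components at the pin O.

ΣM about O: T·sin64°·11.7 − 20·5.85 − 35·4.3 = 0 → T = 267.5/(11.7·0.898794) = 25.4377 ≈ 25.44 kN.
ΣF_x = 0: O_x − T·cos64° = 0 → O_x = 25.4377 × 0.438371 = 11.15 kN.
ΣF_y = 0: O_y + T·sin64° − 20 − 35 = 0 → O_y = 55 − 25.4377 × 0.898794 = 32.14 kN.

T = 25.44 kN, O_x = 11.15 kN, O_y = 32.14 kN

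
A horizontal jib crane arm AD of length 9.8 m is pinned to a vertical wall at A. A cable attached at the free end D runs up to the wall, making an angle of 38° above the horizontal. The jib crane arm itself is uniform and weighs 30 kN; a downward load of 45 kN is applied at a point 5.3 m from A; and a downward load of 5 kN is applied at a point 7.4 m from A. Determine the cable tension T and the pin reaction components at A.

ΣM about A: T·sin38°·9.8 − 30·4.9 − 45·5.3 − 5·7.4 = 0 → T = 422.5/(9.8·0.615661) = 70.0259 ≈ 70.03 kN.
ΣF_x = 0: A_x − T·cos38° = 0 → A_x = 70.0259 × 0.788011 = 55.18 kN.
ΣF_y = 0: A_y + T·sin38° − 30 − 45 − 5 = 0 → A_y = 80 − 70.0259 × 0.615661 = 36.89 kN.

T = 70.03 kN, A_x = 55.18 kN, A_y = 36.89 kN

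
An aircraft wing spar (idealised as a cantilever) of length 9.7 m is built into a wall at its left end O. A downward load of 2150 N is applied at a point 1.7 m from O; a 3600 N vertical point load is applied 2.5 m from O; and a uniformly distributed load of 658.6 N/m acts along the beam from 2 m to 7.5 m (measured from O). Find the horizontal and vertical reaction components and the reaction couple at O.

Resultant of the distributed load: 658.6 × 5.5 = 3622.3 N at 4.75 m from O.
ΣF_x = 0: O_x = 0.
ΣF_y = 0: O_y − 2150 − 3600 − 658.6·5.5 = 0 → O_y = 9372 N.
ΣM about O: M_O − 2150·1.7 − 3600·2.5 − (658.6·5.5)·4.75 = 0 → M_O = 29860 N·m.

O_x = 0, O_y = 9372 N, M_O = 29860 N·m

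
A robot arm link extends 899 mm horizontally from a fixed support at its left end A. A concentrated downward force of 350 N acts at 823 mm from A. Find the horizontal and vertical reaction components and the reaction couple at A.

A_x = 0, A_y = 350.0 N, M_A = 288000 N·mm

ΣF_x = 0: A_x = 0.
ΣF_y = 0: A_y − 350 = 0 → A_y = 350.0 N.
ΣM about A: M_A − 350·823 = 0 → M_A = 288000 N·mm.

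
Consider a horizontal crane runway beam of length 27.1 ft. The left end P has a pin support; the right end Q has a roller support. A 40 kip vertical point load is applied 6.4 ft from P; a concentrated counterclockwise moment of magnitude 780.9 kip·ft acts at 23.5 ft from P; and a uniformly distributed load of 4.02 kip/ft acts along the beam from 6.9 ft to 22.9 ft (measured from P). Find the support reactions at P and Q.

Resultant of the distributed load: 4.02 × 16 = 64.32 kip at 14.9 ft from P.
Moments about P: Q_y·27.1 − 40·6.4 + 780.9 − (4.02·16)·14.9 = 0 → Q_y = 433.468/27.1 = 15.9951 ≈ 16.00 kip.
ΣF_y = 0: P_y + 15.9951 − 40 − 4.02·16 = 0 → P_y = 88.32 kip.
ΣF_x = 0: no horizontal applied forces, so P_x = 0.

P_x = 0, P_y = 88.32 kip, Q_y = 16.00 kip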